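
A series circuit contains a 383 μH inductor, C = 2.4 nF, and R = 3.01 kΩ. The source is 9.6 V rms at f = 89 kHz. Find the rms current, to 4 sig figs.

ω = 2πf = 559200 rad/s
X_L = ωL = 214.2 Ω
X_C = 1/(ωC) = 745.1 Ω
Net reactance X = X_L − X_C = -530.9 Ω
Z = 3010 − j530.9 Ω
|Z| = √(3010² + 530.9²) = 3056 Ω
I = V/|Z| = 9.6/3056 = 3.141 mA

3.141 mA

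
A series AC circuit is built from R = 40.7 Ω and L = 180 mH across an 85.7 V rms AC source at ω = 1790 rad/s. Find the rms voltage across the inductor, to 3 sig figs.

X_L = ωL = 322 Ω
Z = 40.7 + j322 Ω
|Z| = √(40.7² + 322²) = 325 Ω
I = V/|Z| = 264 mA
V_L = I·|Z_L| = 0.264 × 322 = 85.0 V

85.0 V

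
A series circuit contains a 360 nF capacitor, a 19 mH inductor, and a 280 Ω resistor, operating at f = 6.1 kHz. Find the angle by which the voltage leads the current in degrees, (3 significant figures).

ω = 2πf = 38330 rad/s
X_L = ωL = 728 Ω
X_C = 1/(ωC) = 72.5 Ω
Net reactance X = X_L − X_C = 656 Ω
Z = 280 + j656 Ω
|Z| = √(280² + 656²) = 713 Ω
∠Z = arctan(656/280) = 66.9°

66.9°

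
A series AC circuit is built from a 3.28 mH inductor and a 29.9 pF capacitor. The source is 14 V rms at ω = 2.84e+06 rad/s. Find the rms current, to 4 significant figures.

X_L = ωL = 9315 Ω
X_C = 1/(ωC) = 11780 Ω
Net reactance X = X_L − X_C = -2461 Ω
Z = − j2461 Ω
|Z| = √(0² + 2461²) = 2461 Ω
I = V/|Z| = 14/2461 = 5.688 mA

5.688 mA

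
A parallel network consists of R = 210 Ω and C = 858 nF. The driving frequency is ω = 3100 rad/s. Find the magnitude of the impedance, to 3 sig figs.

183 Ω

X_C = 1/(ωC) = 376 Ω
Parallel: admittances add. Y = 1/R + jωC
Y = (0.00476 + j0.00266) S
|Y| = 0.00545 S → |Z| = 1/|Y| = 183 Ω, ∠Z = −∠Y = -29.2°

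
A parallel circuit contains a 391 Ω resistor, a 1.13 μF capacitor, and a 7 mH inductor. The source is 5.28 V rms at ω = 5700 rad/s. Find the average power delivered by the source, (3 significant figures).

71.3 mW

X_L = ωL = 39.9 Ω
X_C = 1/(ωC) = 155 Ω
Parallel: admittances add. Y = 1/R + 1/(jωL) + jωC
Y = (0.00256 − j0.0186) S
|Y| = 0.0188 S → |Z| = 1/|Y| = 53.2 Ω, ∠Z = −∠Y = 82.2°
I = V/|Z| = 99.2 mA
P = VI cos φ = 5.28 × 0.0992 × cos(82.2°) = 71.3 mW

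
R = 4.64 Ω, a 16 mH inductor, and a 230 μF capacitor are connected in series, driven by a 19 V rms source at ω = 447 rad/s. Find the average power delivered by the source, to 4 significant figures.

X_L = ωL = 7.152 Ω
X_C = 1/(ωC) = 9.727 Ω
Net reactance X = X_L − X_C = -2.575 Ω
Z = 4.640 − j2.575 Ω
|Z| = √(4.640² + 2.575²) = 5.306 Ω
∠Z = arctan(-2.575/4.640) = -29.03°
I = V/|Z| = 3.581 A
P = VI cos φ = 19 × 3.581 × cos(-29.03°) = 59.49 W

59.49 W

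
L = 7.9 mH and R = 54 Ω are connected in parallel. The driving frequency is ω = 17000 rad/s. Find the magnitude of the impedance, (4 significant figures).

X_L = ωL = 134.3 Ω
Parallel: admittances add. Y = 1/R + 1/(jωL)
Y = (0.01852 − j0.007446) S
|Y| = 0.01996 S → |Z| = 1/|Y| = 50.10 Ω, ∠Z = −∠Y = 21.90°

50.10 Ω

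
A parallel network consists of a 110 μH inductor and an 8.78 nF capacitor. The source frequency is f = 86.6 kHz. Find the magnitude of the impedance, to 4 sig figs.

83.82 Ω

ω = 2πf = 544100 rad/s
X_L = ωL = 59.85 Ω
X_C = 1/(ωC) = 209.3 Ω
Parallel: admittances add. Y = 1/(jωL) + jωC
Y = (0 − j0.01193) S
|Y| = 0.01193 S → |Z| = 1/|Y| = 83.82 Ω, ∠Z = −∠Y = 90.00°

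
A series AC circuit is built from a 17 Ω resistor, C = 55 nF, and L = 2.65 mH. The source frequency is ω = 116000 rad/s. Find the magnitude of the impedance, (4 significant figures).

151.6 Ω

X_L = ωL = 307.4 Ω
X_C = 1/(ωC) = 156.7 Ω
Net reactance X = X_L − X_C = 150.7 Ω
Z = 17.00 + j150.7 Ω
|Z| = √(17.00² + 150.7²) = 151.6 Ω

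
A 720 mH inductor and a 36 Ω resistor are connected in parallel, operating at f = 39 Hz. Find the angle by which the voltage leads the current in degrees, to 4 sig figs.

ω = 2πf = 245.0 rad/s
X_L = ωL = 176.4 Ω
Parallel: admittances add. Y = 1/R + 1/(jωL)
Y = (0.02778 − j0.005668) S
|Y| = 0.02835 S → |Z| = 1/|Y| = 35.27 Ω, ∠Z = −∠Y = 11.53°

11.53°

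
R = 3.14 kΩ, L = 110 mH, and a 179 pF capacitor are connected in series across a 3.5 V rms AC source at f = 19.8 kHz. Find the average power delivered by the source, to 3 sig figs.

39.1 μW

ω = 2πf = 124400 rad/s
X_L = ωL = 13700 Ω
X_C = 1/(ωC) = 44900 Ω
Net reactance X = X_L − X_C = -31200 Ω
Z = 3140 − j31200 Ω
|Z| = √(3140² + 31200²) = 31400 Ω
∠Z = arctan(-31200/3140) = -84.3°
I = V/|Z| = 112 μA
P = VI cos φ = 3.5 × 0.000112 × cos(-84.3°) = 39.1 μW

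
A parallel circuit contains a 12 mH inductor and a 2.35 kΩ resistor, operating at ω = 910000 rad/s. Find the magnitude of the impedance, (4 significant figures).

X_L = ωL = 10920 Ω
Parallel: admittances add. Y = 1/R + 1/(jωL)
Y = (0.0004255 − j9.158e-05) S
|Y| = 0.0004353 S → |Z| = 1/|Y| = 2297 Ω, ∠Z = −∠Y = 12.14°

2297 Ω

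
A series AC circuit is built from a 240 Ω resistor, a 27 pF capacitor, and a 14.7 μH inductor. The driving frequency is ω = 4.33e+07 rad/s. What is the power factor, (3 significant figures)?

X_L = ωL = 637 Ω
X_C = 1/(ωC) = 855 Ω
Net reactance X = X_L − X_C = -219 Ω
Z = 240 − j219 Ω
|Z| = √(240² + 219²) = 325 Ω
∠Z = arctan(-219/240) = -42.4°
cos φ = cos(-42.4°) = 0.739

0.739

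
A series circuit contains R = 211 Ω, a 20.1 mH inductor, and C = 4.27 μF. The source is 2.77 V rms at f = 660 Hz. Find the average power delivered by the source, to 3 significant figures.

35.8 mW

ω = 2πf = 4147 rad/s
X_L = ωL = 83.4 Ω
X_C = 1/(ωC) = 56.5 Ω
Net reactance X = X_L − X_C = 26.9 Ω
Z = 211 + j26.9 Ω
|Z| = √(211² + 26.9²) = 213 Ω
∠Z = arctan(26.9/211) = 7.26°
I = V/|Z| = 13.0 mA
P = VI cos φ = 2.77 × 0.0130 × cos(7.26°) = 35.8 mW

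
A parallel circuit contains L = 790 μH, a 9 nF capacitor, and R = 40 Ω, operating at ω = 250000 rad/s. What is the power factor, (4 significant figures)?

0.9937

X_L = ωL = 197.5 Ω
X_C = 1/(ωC) = 444.4 Ω
Parallel: admittances add. Y = 1/R + 1/(jωL) + jωC
Y = (0.02500 − j0.002813) S
|Y| = 0.02516 S → |Z| = 1/|Y| = 39.75 Ω, ∠Z = −∠Y = 6.421°
cos φ = cos(6.421°) = 0.9937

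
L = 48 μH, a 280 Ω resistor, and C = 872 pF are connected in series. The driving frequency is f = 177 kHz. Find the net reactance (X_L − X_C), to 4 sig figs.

ω = 2πf = 1.112e+06 rad/s
X_L = ωL = 53.38 Ω
X_C = 1/(ωC) = 1031 Ω
X = 53.38 − 1031 = -977.8 Ω

-977.8 Ω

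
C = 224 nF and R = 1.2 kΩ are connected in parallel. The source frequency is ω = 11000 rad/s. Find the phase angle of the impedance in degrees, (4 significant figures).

-71.31°

X_C = 1/(ωC) = 405.8 Ω
Parallel: admittances add. Y = 1/R + jωC
Y = (0.0008333 + j0.002464) S
|Y| = 0.002601 S → |Z| = 1/|Y| = 384.5 Ω, ∠Z = −∠Y = -71.31°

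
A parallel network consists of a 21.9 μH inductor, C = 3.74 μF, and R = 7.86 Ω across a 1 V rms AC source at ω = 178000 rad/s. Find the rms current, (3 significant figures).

429 mA

X_L = ωL = 3.90 Ω
X_C = 1/(ωC) = 1.50 Ω
Parallel: admittances add. Y = 1/R + 1/(jωL) + jωC
Y = (0.127 + j0.409) S
|Y| = 0.429 S → |Z| = 1/|Y| = 2.33 Ω, ∠Z = −∠Y = -72.7°
I = V/|Z| = 1/2.33 = 429 mA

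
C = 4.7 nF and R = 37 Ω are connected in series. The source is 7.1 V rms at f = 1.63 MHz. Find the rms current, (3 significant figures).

ω = 2πf = 1.024e+07 rad/s
X_C = 1/(ωC) = 20.8 Ω
Z = 37.0 − j20.8 Ω
|Z| = √(37.0² + 20.8²) = 42.4 Ω
I = V/|Z| = 7.1/42.4 = 167 mA

167 mA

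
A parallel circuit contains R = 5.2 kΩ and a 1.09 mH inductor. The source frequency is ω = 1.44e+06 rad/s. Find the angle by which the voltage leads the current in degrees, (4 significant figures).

X_L = ωL = 1570 Ω
Parallel: admittances add. Y = 1/R + 1/(jωL)
Y = (0.0001923 − j0.0006371) S
|Y| = 0.0006655 S → |Z| = 1/|Y| = 1503 Ω, ∠Z = −∠Y = 73.20°

73.20°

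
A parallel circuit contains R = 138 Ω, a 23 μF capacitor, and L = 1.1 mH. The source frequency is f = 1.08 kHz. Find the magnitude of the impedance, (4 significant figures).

42.99 Ω

ω = 2πf = 6786 rad/s
X_L = ωL = 7.464 Ω
X_C = 1/(ωC) = 6.407 Ω
Parallel: admittances add. Y = 1/R + 1/(jωL) + jωC
Y = (0.007246 + j0.02211) S
|Y| = 0.02326 S → |Z| = 1/|Y| = 42.99 Ω, ∠Z = −∠Y = -71.85°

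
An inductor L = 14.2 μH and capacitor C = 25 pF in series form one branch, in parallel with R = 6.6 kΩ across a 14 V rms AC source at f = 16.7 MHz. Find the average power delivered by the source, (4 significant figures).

ω = 2πf = 1.049e+08 rad/s
X_L = ωL = 1490 Ω
X_C = 1/(ωC) = 381.2 Ω
Branch 1: Z₁ = R = 6600 Ω
Branch 2 (series LC): Z₂ = j(X_L − X_C) = j1109 Ω
Parallel: Z = Z₁Z₂/(Z₁+Z₂), |Z| = 1093 Ω, ∠Z = 80.46°
I = V/|Z| = 12.80 mA
P = VI cos φ = 14 × 0.01280 × cos(80.46°) = 29.70 mW

29.70 mW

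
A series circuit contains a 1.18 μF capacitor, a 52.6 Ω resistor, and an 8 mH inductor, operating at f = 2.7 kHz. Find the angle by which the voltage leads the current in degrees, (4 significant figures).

58.48°

ω = 2πf = 16960 rad/s
X_L = ωL = 135.7 Ω
X_C = 1/(ωC) = 49.95 Ω
Net reactance X = X_L − X_C = 85.76 Ω
Z = 52.60 + j85.76 Ω
|Z| = √(52.60² + 85.76²) = 100.6 Ω
∠Z = arctan(85.76/52.60) = 58.48°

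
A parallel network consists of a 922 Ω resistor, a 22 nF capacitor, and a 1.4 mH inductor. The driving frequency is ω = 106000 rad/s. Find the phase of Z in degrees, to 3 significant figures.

X_L = ωL = 148 Ω
X_C = 1/(ωC) = 429 Ω
Parallel: admittances add. Y = 1/R + 1/(jωL) + jωC
Y = (0.00108 − j0.00441) S
|Y| = 0.00454 S → |Z| = 1/|Y| = 220 Ω, ∠Z = −∠Y = 76.2°

76.2°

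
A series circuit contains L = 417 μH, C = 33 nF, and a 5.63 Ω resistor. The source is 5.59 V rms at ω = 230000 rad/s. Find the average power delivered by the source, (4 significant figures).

X_L = ωL = 95.91 Ω
X_C = 1/(ωC) = 131.8 Ω
Net reactance X = X_L − X_C = -35.84 Ω
Z = 5.630 − j35.84 Ω
|Z| = √(5.630² + 35.84²) = 36.28 Ω
∠Z = arctan(-35.84/5.630) = -81.07°
I = V/|Z| = 154.1 mA
P = VI cos φ = 5.59 × 0.1541 × cos(-81.07°) = 133.6 mW

133.6 mW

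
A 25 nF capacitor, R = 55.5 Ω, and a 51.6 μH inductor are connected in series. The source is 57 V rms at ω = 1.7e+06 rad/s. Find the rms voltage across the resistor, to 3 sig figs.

X_L = ωL = 87.7 Ω
X_C = 1/(ωC) = 23.5 Ω
Net reactance X = X_L − X_C = 64.2 Ω
Z = 55.5 + j64.2 Ω
|Z| = √(55.5² + 64.2²) = 84.9 Ω
I = V/|Z| = 672 mA
V_R = I·|Z_R| = 0.672 × 55.5 = 37.3 V

37.3 V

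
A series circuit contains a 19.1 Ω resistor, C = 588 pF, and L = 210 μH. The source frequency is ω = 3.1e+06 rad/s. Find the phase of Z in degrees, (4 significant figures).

X_L = ωL = 651.0 Ω
X_C = 1/(ωC) = 548.6 Ω
Net reactance X = X_L − X_C = 102.4 Ω
Z = 19.10 + j102.4 Ω
|Z| = √(19.10² + 102.4²) = 104.2 Ω
∠Z = arctan(102.4/19.10) = 79.43°

79.43°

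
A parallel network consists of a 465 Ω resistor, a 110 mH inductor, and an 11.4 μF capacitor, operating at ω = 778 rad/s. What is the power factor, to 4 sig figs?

0.6070

X_L = ωL = 85.58 Ω
X_C = 1/(ωC) = 112.7 Ω
Parallel: admittances add. Y = 1/R + 1/(jωL) + jωC
Y = (0.002151 − j0.002816) S
|Y| = 0.003543 S → |Z| = 1/|Y| = 282.2 Ω, ∠Z = −∠Y = 52.63°
cos φ = cos(52.63°) = 0.6070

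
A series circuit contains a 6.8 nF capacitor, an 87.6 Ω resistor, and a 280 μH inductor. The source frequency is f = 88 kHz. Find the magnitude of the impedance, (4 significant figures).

ω = 2πf = 552900 rad/s
X_L = ωL = 154.8 Ω
X_C = 1/(ωC) = 266.0 Ω
Net reactance X = X_L − X_C = -111.1 Ω
Z = 87.60 − j111.1 Ω
|Z| = √(87.60² + 111.1²) = 141.5 Ω

141.5 Ω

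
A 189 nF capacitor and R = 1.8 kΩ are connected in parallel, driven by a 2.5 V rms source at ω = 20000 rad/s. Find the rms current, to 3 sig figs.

9.55 mA

X_C = 1/(ωC) = 265 Ω
Parallel: admittances add. Y = 1/R + jωC
Y = (0.000556 + j0.00378) S
|Y| = 0.00382 S → |Z| = 1/|Y| = 262 Ω, ∠Z = −∠Y = -81.6°
I = V/|Z| = 2.5/262 = 9.55 mA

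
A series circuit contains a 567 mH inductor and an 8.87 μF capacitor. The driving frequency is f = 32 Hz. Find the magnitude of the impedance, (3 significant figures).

ω = 2πf = 201.1 rad/s
X_L = ωL = 114 Ω
X_C = 1/(ωC) = 561 Ω
Net reactance X = X_L − X_C = -447 Ω
Z = − j447 Ω
|Z| = √(0² + 447²) = 447 Ω

447 Ω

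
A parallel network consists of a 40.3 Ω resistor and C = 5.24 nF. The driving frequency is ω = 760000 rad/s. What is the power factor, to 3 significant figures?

0.987

X_C = 1/(ωC) = 251 Ω
Parallel: admittances add. Y = 1/R + jωC
Y = (0.0248 + j0.00398) S
|Y| = 0.0251 S → |Z| = 1/|Y| = 39.8 Ω, ∠Z = −∠Y = -9.12°
cos φ = cos(-9.12°) = 0.987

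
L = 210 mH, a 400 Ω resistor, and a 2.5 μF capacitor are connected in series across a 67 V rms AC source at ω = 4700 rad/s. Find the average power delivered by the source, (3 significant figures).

1.84 W

X_L = ωL = 987 Ω
X_C = 1/(ωC) = 85.1 Ω
Net reactance X = X_L − X_C = 902 Ω
Z = 400 + j902 Ω
|Z| = √(400² + 902²) = 987 Ω
∠Z = arctan(902/400) = 66.1°
I = V/|Z| = 67.9 mA
P = VI cos φ = 67 × 0.0679 × cos(66.1°) = 1.84 W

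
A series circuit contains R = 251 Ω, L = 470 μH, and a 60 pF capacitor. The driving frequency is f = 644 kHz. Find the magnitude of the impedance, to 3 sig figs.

2230 Ω

ω = 2πf = 4.046e+06 rad/s
X_L = ωL = 1900 Ω
X_C = 1/(ωC) = 4120 Ω
Net reactance X = X_L − X_C = -2220 Ω
Z = 251 − j2220 Ω
|Z| = √(251² + 2220²) = 2230 Ω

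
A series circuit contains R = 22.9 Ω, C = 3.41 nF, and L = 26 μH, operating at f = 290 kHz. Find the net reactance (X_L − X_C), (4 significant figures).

ω = 2πf = 1.822e+06 rad/s
X_L = ωL = 47.38 Ω
X_C = 1/(ωC) = 160.9 Ω
X = 47.38 − 160.9 = -113.6 Ω

-113.6 Ω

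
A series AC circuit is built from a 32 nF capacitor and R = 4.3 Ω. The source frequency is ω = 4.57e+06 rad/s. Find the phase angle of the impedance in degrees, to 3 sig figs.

X_C = 1/(ωC) = 6.84 Ω
Z = 4.30 − j6.84 Ω
|Z| = √(4.30² + 6.84²) = 8.08 Ω
∠Z = arctan(-6.84/4.30) = -57.8°

-57.8°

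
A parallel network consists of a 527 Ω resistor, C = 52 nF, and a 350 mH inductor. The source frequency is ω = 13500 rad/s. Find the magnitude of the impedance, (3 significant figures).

X_L = ωL = 4720 Ω
X_C = 1/(ωC) = 1420 Ω
Parallel: admittances add. Y = 1/R + 1/(jωL) + jωC
Y = (0.00190 + j0.000490) S
|Y| = 0.00196 S → |Z| = 1/|Y| = 510 Ω, ∠Z = −∠Y = -14.5°

510 Ω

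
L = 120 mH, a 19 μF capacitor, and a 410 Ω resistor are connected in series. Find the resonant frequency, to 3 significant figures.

ω₀ = 1/√(LC) = 1/√(0.12 × 1.9e-05) = 662.3 rad/s
f₀ = ω₀/(2π) = 105 Hz

105 Hz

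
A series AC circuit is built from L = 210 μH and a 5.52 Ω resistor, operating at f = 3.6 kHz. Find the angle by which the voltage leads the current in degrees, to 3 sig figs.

ω = 2πf = 22620 rad/s
X_L = ωL = 4.75 Ω
Z = 5.52 + j4.75 Ω
|Z| = √(5.52² + 4.75²) = 7.28 Ω
∠Z = arctan(4.75/5.52) = 40.7°

40.7°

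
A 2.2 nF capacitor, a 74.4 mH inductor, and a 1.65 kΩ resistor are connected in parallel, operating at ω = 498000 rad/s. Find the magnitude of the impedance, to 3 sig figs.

814 Ω

X_L = ωL = 37100 Ω
X_C = 1/(ωC) = 913 Ω
Parallel: admittances add. Y = 1/R + 1/(jωL) + jωC
Y = (0.000606 + j0.00107) S
|Y| = 0.00123 S → |Z| = 1/|Y| = 814 Ω, ∠Z = −∠Y = -60.4°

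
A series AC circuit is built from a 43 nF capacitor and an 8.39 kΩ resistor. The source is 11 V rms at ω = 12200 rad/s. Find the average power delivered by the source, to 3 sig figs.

X_C = 1/(ωC) = 1910 Ω
Z = 8390 − j1910 Ω
|Z| = √(8390² + 1910²) = 8600 Ω
∠Z = arctan(-1910/8390) = -12.8°
I = V/|Z| = 1.28 mA
P = VI cos φ = 11 × 0.00128 × cos(-12.8°) = 13.7 mW

13.7 mW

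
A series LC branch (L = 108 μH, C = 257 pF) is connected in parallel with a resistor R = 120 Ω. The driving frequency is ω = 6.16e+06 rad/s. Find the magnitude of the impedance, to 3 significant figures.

X_L = ωL = 665 Ω
X_C = 1/(ωC) = 632 Ω
Branch 1: Z₁ = R = 120 Ω
Branch 2 (series LC): Z₂ = j(X_L − X_C) = j33.6 Ω
Parallel: Z = Z₁Z₂/(Z₁+Z₂), |Z| = 32.4 Ω, ∠Z = 74.4°

32.4 Ω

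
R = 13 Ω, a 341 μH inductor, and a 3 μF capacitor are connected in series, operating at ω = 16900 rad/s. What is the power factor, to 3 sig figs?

0.681

X_L = ωL = 5.76 Ω
X_C = 1/(ωC) = 19.7 Ω
Net reactance X = X_L − X_C = -14.0 Ω
Z = 13.0 − j14.0 Ω
|Z| = √(13.0² + 14.0²) = 19.1 Ω
∠Z = arctan(-14.0/13.0) = -47.0°
cos φ = cos(-47.0°) = 0.681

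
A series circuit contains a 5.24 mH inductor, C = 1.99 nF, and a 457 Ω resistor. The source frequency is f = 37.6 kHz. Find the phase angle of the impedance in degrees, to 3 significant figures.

ω = 2πf = 236200 rad/s
X_L = ωL = 1240 Ω
X_C = 1/(ωC) = 2130 Ω
Net reactance X = X_L − X_C = -889 Ω
Z = 457 − j889 Ω
|Z| = √(457² + 889²) = 1000 Ω
∠Z = arctan(-889/457) = -62.8°

-62.8°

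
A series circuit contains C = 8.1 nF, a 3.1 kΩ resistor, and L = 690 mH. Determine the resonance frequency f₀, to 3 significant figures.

2.13 kHz

ω₀ = 1/√(LC) = 1/√(0.69 × 8.1e-09) = 13380 rad/s
f₀ = ω₀/(2π) = 2.13 kHz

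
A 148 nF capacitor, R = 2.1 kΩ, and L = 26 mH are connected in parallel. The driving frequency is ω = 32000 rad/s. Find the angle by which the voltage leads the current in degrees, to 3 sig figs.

X_L = ωL = 832 Ω
X_C = 1/(ωC) = 211 Ω
Parallel: admittances add. Y = 1/R + 1/(jωL) + jωC
Y = (0.000476 + j0.00353) S
|Y| = 0.00357 S → |Z| = 1/|Y| = 280 Ω, ∠Z = −∠Y = -82.3°

-82.3°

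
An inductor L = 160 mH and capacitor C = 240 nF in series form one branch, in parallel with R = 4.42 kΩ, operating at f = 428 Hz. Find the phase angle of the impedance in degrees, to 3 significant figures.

-75.8°

ω = 2πf = 2689 rad/s
X_L = ωL = 430 Ω
X_C = 1/(ωC) = 1550 Ω
Branch 1: Z₁ = R = 4420 Ω
Branch 2 (series LC): Z₂ = j(X_L − X_C) = −j1120 Ω
Parallel: Z = Z₁Z₂/(Z₁+Z₂), |Z| = 1080 Ω, ∠Z = -75.8°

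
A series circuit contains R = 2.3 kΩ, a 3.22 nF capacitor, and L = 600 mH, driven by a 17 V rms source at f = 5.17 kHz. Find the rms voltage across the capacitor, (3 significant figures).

ω = 2πf = 32480 rad/s
X_L = ωL = 19500 Ω
X_C = 1/(ωC) = 9560 Ω
Net reactance X = X_L − X_C = 9930 Ω
Z = 2300 + j9930 Ω
|Z| = √(2300² + 9930²) = 10200 Ω
I = V/|Z| = 1.67 mA
V_C = I·|Z_C| = 0.00167 × 9560 = 15.9 V

15.9 V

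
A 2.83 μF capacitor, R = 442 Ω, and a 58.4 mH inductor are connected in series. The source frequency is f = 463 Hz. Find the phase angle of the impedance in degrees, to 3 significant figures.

6.25°

ω = 2πf = 2909 rad/s
X_L = ωL = 170 Ω
X_C = 1/(ωC) = 121 Ω
Net reactance X = X_L − X_C = 48.4 Ω
Z = 442 + j48.4 Ω
|Z| = √(442² + 48.4²) = 445 Ω
∠Z = arctan(48.4/442) = 6.25°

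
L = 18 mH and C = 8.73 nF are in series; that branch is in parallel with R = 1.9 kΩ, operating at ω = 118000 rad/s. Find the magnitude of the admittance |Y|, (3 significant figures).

X_L = ωL = 2120 Ω
X_C = 1/(ωC) = 971 Ω
Branch 1: Z₁ = R = 1900 Ω
Branch 2 (series LC): Z₂ = j(X_L − X_C) = j1150 Ω
Parallel: Z = Z₁Z₂/(Z₁+Z₂), |Z| = 986 Ω, ∠Z = 58.7°
|Y| = 1/|Z| = 1.01 mS

1.01 mS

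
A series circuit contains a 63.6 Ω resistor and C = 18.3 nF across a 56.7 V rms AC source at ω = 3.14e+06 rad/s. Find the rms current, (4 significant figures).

X_C = 1/(ωC) = 17.40 Ω
Z = 63.60 − j17.40 Ω
|Z| = √(63.60² + 17.40²) = 65.94 Ω
I = V/|Z| = 56.7/65.94 = 859.9 mA

859.9 mA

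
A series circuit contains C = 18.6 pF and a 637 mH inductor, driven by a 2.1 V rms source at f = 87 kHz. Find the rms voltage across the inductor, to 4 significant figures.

2.927 V

ω = 2πf = 546600 rad/s
X_L = ωL = 348200 Ω
X_C = 1/(ωC) = 98350 Ω
Net reactance X = X_L − X_C = 249900 Ω
Z = j249900 Ω
|Z| = √(0² + 249900²) = 249900 Ω
I = V/|Z| = 8.405 μA
V_L = I·|Z_L| = 8.405e-06 × 348200 = 2.927 V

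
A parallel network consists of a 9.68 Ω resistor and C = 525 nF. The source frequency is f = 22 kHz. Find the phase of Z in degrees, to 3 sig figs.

ω = 2πf = 138200 rad/s
X_C = 1/(ωC) = 13.8 Ω
Parallel: admittances add. Y = 1/R + jωC
Y = (0.103 + j0.0726) S
|Y| = 0.126 S → |Z| = 1/|Y| = 7.92 Ω, ∠Z = −∠Y = -35.1°

-35.1°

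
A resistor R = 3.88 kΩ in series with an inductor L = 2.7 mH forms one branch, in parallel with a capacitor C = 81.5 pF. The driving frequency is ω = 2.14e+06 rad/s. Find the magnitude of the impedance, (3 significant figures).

10300 Ω

X_L = ωL = 5780 Ω
X_C = 1/(ωC) = 5730 Ω
Branch 1 (R+jX_L): Z₁ = 3880 + j5780 Ω, |Z₁| = 6960 Ω
Branch 2 (−jX_C): Z₂ = −j5730 Ω
Parallel: Z = Z₁Z₂/(Z₁+Z₂), |Z| = 10300 Ω, ∠Z = -34.5°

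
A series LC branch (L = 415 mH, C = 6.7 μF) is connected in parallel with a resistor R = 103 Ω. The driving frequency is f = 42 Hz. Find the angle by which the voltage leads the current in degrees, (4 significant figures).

ω = 2πf = 263.9 rad/s
X_L = ωL = 109.5 Ω
X_C = 1/(ωC) = 565.6 Ω
Branch 1: Z₁ = R = 103.0 Ω
Branch 2 (series LC): Z₂ = j(X_L − X_C) = −j456.1 Ω
Parallel: Z = Z₁Z₂/(Z₁+Z₂), |Z| = 100.5 Ω, ∠Z = -12.73°

-12.73°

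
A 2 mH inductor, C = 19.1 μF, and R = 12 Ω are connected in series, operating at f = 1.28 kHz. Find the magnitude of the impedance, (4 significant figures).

ω = 2πf = 8042 rad/s
X_L = ωL = 16.08 Ω
X_C = 1/(ωC) = 6.510 Ω
Net reactance X = X_L − X_C = 9.575 Ω
Z = 12.00 + j9.575 Ω
|Z| = √(12.00² + 9.575²) = 15.35 Ω

15.35 Ω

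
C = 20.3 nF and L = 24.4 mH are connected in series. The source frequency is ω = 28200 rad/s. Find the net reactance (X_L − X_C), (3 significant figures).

X_L = ωL = 688 Ω
X_C = 1/(ωC) = 1750 Ω
X = 688 − 1750 = -1060 Ω

-1060 Ω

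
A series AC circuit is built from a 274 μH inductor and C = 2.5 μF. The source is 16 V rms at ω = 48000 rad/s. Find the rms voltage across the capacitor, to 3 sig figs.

X_L = ωL = 13.2 Ω
X_C = 1/(ωC) = 8.33 Ω
Net reactance X = X_L − X_C = 4.82 Ω
Z = j4.82 Ω
|Z| = √(0² + 4.82²) = 4.82 Ω
I = V/|Z| = 3.32 A
V_C = I·|Z_C| = 3.32 × 8.33 = 27.7 V

27.7 V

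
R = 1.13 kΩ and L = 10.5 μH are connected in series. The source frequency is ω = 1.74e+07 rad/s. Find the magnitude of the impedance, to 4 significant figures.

X_L = ωL = 182.7 Ω
Z = 1130 + j182.7 Ω
|Z| = √(1130² + 182.7²) = 1145 Ω

1145 Ω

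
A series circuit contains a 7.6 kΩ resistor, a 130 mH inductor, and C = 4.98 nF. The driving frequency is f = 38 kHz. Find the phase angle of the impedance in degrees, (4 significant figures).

ω = 2πf = 238800 rad/s
X_L = ωL = 31040 Ω
X_C = 1/(ωC) = 841.0 Ω
Net reactance X = X_L − X_C = 30200 Ω
Z = 7600 + j30200 Ω
|Z| = √(7600² + 30200²) = 31140 Ω
∠Z = arctan(30200/7600) = 75.87°

75.87°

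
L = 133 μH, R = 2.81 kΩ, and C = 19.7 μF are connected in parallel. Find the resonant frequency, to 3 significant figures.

ω₀ = 1/√(LC) = 1/√(0.000133 × 1.97e-05) = 19540 rad/s
f₀ = ω₀/(2π) = 3.11 kHz

3.11 kHz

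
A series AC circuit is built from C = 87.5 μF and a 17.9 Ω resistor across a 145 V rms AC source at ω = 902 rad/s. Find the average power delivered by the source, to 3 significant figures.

X_C = 1/(ωC) = 12.7 Ω
Z = 17.9 − j12.7 Ω
|Z| = √(17.9² + 12.7²) = 21.9 Ω
∠Z = arctan(-12.7/17.9) = -35.3°
I = V/|Z| = 6.61 A
P = VI cos φ = 145 × 6.61 × cos(-35.3°) = 783 W

783 W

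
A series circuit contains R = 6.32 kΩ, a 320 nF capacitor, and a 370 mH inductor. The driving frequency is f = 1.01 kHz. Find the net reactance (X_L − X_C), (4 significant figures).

1856 Ω

ω = 2πf = 6346 rad/s
X_L = ωL = 2348 Ω
X_C = 1/(ωC) = 492.4 Ω
X = 2348 − 492.4 = 1856 Ω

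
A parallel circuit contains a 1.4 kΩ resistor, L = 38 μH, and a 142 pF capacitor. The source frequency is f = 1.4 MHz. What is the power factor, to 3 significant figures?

0.379

ω = 2πf = 8.796e+06 rad/s
X_L = ωL = 334 Ω
X_C = 1/(ωC) = 801 Ω
Parallel: admittances add. Y = 1/R + 1/(jωL) + jωC
Y = (0.000714 − j0.00174) S
|Y| = 0.00188 S → |Z| = 1/|Y| = 531 Ω, ∠Z = −∠Y = 67.7°
cos φ = cos(67.7°) = 0.379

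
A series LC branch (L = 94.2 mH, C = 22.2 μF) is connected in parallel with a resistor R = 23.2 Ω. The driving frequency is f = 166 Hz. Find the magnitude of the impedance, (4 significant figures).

ω = 2πf = 1043 rad/s
X_L = ωL = 98.25 Ω
X_C = 1/(ωC) = 43.19 Ω
Branch 1: Z₁ = R = 23.20 Ω
Branch 2 (series LC): Z₂ = j(X_L − X_C) = j55.06 Ω
Parallel: Z = Z₁Z₂/(Z₁+Z₂), |Z| = 21.38 Ω, ∠Z = 22.85°

21.38 Ω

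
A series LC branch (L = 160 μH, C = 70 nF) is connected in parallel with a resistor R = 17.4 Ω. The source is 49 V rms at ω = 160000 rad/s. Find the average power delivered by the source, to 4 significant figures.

X_L = ωL = 25.60 Ω
X_C = 1/(ωC) = 89.29 Ω
Branch 1: Z₁ = R = 17.40 Ω
Branch 2 (series LC): Z₂ = j(X_L − X_C) = −j63.69 Ω
Parallel: Z = Z₁Z₂/(Z₁+Z₂), |Z| = 16.78 Ω, ∠Z = -15.28°
I = V/|Z| = 2.919 A
P = VI cos φ = 49 × 2.919 × cos(-15.28°) = 138.0 W

138.0 W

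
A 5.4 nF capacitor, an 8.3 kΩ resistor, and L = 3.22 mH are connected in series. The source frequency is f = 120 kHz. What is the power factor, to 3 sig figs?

ω = 2πf = 754000 rad/s
X_L = ωL = 2430 Ω
X_C = 1/(ωC) = 246 Ω
Net reactance X = X_L − X_C = 2180 Ω
Z = 8300 + j2180 Ω
|Z| = √(8300² + 2180²) = 8580 Ω
∠Z = arctan(2180/8300) = 14.7°
cos φ = cos(14.7°) = 0.967

0.967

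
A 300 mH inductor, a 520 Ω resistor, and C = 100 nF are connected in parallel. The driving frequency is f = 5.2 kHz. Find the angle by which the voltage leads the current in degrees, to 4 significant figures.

-58.72°

ω = 2πf = 32670 rad/s
X_L = ωL = 9802 Ω
X_C = 1/(ωC) = 306.1 Ω
Parallel: admittances add. Y = 1/R + 1/(jωL) + jωC
Y = (0.001923 + j0.003165) S
|Y| = 0.003704 S → |Z| = 1/|Y| = 270.0 Ω, ∠Z = −∠Y = -58.72°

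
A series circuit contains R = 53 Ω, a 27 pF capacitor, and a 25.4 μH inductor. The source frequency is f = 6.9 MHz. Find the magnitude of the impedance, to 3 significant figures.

253 Ω

ω = 2πf = 4.335e+07 rad/s
X_L = ωL = 1100 Ω
X_C = 1/(ωC) = 854 Ω
Net reactance X = X_L − X_C = 247 Ω
Z = 53.0 + j247 Ω
|Z| = √(53.0² + 247²) = 253 Ω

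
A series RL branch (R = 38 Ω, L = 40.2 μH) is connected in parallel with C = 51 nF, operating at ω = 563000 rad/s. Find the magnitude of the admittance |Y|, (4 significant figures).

25.91 mS

X_L = ωL = 22.63 Ω
X_C = 1/(ωC) = 34.83 Ω
Branch 1 (R+jX_L): Z₁ = 38.00 + j22.63 Ω, |Z₁| = 44.23 Ω
Branch 2 (−jX_C): Z₂ = −j34.83 Ω
Parallel: Z = Z₁Z₂/(Z₁+Z₂), |Z| = 38.60 Ω, ∠Z = -41.43°
|Y| = 1/|Z| = 25.91 mS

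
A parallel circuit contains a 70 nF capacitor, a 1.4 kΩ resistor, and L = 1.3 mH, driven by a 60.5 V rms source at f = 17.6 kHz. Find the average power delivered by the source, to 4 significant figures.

ω = 2πf = 110600 rad/s
X_L = ωL = 143.8 Ω
X_C = 1/(ωC) = 129.2 Ω
Parallel: admittances add. Y = 1/R + 1/(jωL) + jωC
Y = (0.0007143 + j0.0007848) S
|Y| = 0.001061 S → |Z| = 1/|Y| = 942.3 Ω, ∠Z = −∠Y = -47.69°
I = V/|Z| = 64.20 mA
P = VI cos φ = 60.5 × 0.06420 × cos(-47.69°) = 2.614 W

2.614 W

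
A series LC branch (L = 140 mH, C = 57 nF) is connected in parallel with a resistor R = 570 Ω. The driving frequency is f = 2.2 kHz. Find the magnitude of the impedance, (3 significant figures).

433 Ω

ω = 2πf = 13820 rad/s
X_L = ωL = 1940 Ω
X_C = 1/(ωC) = 1270 Ω
Branch 1: Z₁ = R = 570 Ω
Branch 2 (series LC): Z₂ = j(X_L − X_C) = j666 Ω
Parallel: Z = Z₁Z₂/(Z₁+Z₂), |Z| = 433 Ω, ∠Z = 40.6°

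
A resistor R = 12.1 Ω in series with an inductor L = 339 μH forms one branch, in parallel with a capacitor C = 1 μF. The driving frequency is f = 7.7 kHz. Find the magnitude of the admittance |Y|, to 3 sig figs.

30.5 mS

ω = 2πf = 48380 rad/s
X_L = ωL = 16.4 Ω
X_C = 1/(ωC) = 20.7 Ω
Branch 1 (R+jX_L): Z₁ = 12.1 + j16.4 Ω, |Z₁| = 20.4 Ω
Branch 2 (−jX_C): Z₂ = −j20.7 Ω
Parallel: Z = Z₁Z₂/(Z₁+Z₂), |Z| = 32.8 Ω, ∠Z = -17.0°
|Y| = 1/|Z| = 30.5 mS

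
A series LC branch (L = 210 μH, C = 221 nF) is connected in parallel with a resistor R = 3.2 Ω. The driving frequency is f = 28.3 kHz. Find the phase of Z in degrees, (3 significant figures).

15.1°

ω = 2πf = 177800 rad/s
X_L = ωL = 37.3 Ω
X_C = 1/(ωC) = 25.4 Ω
Branch 1: Z₁ = R = 3.20 Ω
Branch 2 (series LC): Z₂ = j(X_L − X_C) = j11.9 Ω
Parallel: Z = Z₁Z₂/(Z₁+Z₂), |Z| = 3.09 Ω, ∠Z = 15.1°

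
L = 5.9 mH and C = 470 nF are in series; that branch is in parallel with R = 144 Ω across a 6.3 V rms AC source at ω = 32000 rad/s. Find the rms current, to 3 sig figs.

67.6 mA

X_L = ωL = 189 Ω
X_C = 1/(ωC) = 66.5 Ω
Branch 1: Z₁ = R = 144 Ω
Branch 2 (series LC): Z₂ = j(X_L − X_C) = j122 Ω
Parallel: Z = Z₁Z₂/(Z₁+Z₂), |Z| = 93.2 Ω, ∠Z = 49.7°
I = V/|Z| = 6.3/93.2 = 67.6 mA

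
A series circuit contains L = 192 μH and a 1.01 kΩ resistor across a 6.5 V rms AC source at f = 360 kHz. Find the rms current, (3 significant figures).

ω = 2πf = 2.262e+06 rad/s
X_L = ωL = 434 Ω
Z = 1010 + j434 Ω
|Z| = √(1010² + 434²) = 1100 Ω
I = V/|Z| = 6.5/1100 = 5.91 mA

5.91 mA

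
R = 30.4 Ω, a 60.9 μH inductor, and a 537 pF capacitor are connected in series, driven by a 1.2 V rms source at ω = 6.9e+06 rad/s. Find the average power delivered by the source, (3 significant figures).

1.86 mW

X_L = ωL = 420 Ω
X_C = 1/(ωC) = 270 Ω
Net reactance X = X_L − X_C = 150 Ω
Z = 30.4 + j150 Ω
|Z| = √(30.4² + 150²) = 153 Ω
∠Z = arctan(150/30.4) = 78.6°
I = V/|Z| = 7.82 mA
P = VI cos φ = 1.2 × 0.00782 × cos(78.6°) = 1.86 mW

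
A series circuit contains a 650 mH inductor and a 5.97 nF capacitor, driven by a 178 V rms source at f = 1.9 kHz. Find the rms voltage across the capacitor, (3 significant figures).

ω = 2πf = 11940 rad/s
X_L = ωL = 7760 Ω
X_C = 1/(ωC) = 14000 Ω
Net reactance X = X_L − X_C = -6270 Ω
Z = − j6270 Ω
|Z| = √(0² + 6270²) = 6270 Ω
I = V/|Z| = 28.4 mA
V_C = I·|Z_C| = 0.0284 × 14000 = 398 V

398 V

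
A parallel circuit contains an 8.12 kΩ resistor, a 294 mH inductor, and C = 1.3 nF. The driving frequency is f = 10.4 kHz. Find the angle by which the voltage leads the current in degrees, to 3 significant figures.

-15.0°

ω = 2πf = 65350 rad/s
X_L = ωL = 19200 Ω
X_C = 1/(ωC) = 11800 Ω
Parallel: admittances add. Y = 1/R + 1/(jωL) + jωC
Y = (0.000123 + j3.29e-05) S
|Y| = 0.000127 S → |Z| = 1/|Y| = 7840 Ω, ∠Z = −∠Y = -15.0°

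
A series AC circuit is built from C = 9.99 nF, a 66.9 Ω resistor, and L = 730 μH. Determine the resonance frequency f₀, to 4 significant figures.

ω₀ = 1/√(LC) = 1/√(0.00073 × 9.99e-09) = 370300 rad/s
f₀ = ω₀/(2π) = 58.94 kHz

58.94 kHz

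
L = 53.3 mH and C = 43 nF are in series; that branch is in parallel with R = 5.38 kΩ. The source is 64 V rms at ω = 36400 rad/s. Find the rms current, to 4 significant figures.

X_L = ωL = 1940 Ω
X_C = 1/(ωC) = 638.9 Ω
Branch 1: Z₁ = R = 5380 Ω
Branch 2 (series LC): Z₂ = j(X_L − X_C) = j1301 Ω
Parallel: Z = Z₁Z₂/(Z₁+Z₂), |Z| = 1265 Ω, ∠Z = 76.40°
I = V/|Z| = 64/1265 = 50.60 mA

50.60 mA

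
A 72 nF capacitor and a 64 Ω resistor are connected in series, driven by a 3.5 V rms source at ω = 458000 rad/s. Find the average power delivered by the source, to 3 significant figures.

156 mW

X_C = 1/(ωC) = 30.3 Ω
Z = 64.0 − j30.3 Ω
|Z| = √(64.0² + 30.3²) = 70.8 Ω
∠Z = arctan(-30.3/64.0) = -25.4°
I = V/|Z| = 49.4 mA
P = VI cos φ = 3.5 × 0.0494 × cos(-25.4°) = 156 mW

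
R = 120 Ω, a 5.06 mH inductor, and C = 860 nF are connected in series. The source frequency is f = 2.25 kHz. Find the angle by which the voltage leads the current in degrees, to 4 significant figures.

ω = 2πf = 14140 rad/s
X_L = ωL = 71.53 Ω
X_C = 1/(ωC) = 82.25 Ω
Net reactance X = X_L − X_C = -10.72 Ω
Z = 120.0 − j10.72 Ω
|Z| = √(120.0² + 10.72²) = 120.5 Ω
∠Z = arctan(-10.72/120.0) = -5.103°

-5.103°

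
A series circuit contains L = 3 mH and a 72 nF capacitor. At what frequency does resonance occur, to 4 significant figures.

10.83 kHz

ω₀ = 1/√(LC) = 1/√(0.003 × 7.2e-08) = 68040 rad/s
f₀ = ω₀/(2π) = 10.83 kHz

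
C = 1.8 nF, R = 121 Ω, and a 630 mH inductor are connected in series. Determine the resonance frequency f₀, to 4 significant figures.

4.726 kHz

ω₀ = 1/√(LC) = 1/√(0.63 × 1.8e-09) = 29700 rad/s
f₀ = ω₀/(2π) = 4.726 kHz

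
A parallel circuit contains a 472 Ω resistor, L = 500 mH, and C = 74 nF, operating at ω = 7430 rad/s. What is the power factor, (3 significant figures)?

0.991

X_L = ωL = 3720 Ω
X_C = 1/(ωC) = 1820 Ω
Parallel: admittances add. Y = 1/R + 1/(jωL) + jωC
Y = (0.00212 + j0.000281) S
|Y| = 0.00214 S → |Z| = 1/|Y| = 468 Ω, ∠Z = −∠Y = -7.55°
cos φ = cos(-7.55°) = 0.991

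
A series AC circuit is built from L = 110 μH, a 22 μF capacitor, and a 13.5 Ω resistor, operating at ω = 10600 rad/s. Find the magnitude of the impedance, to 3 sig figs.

13.9 Ω

X_L = ωL = 1.17 Ω
X_C = 1/(ωC) = 4.29 Ω
Net reactance X = X_L − X_C = -3.12 Ω
Z = 13.5 − j3.12 Ω
|Z| = √(13.5² + 3.12²) = 13.9 Ω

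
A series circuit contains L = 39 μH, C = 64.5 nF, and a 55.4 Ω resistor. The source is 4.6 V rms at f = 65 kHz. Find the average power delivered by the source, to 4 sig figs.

329.8 mW

ω = 2πf = 408400 rad/s
X_L = ωL = 15.93 Ω
X_C = 1/(ωC) = 37.96 Ω
Net reactance X = X_L − X_C = -22.03 Ω
Z = 55.40 − j22.03 Ω
|Z| = √(55.40² + 22.03²) = 59.62 Ω
∠Z = arctan(-22.03/55.40) = -21.69°
I = V/|Z| = 77.15 mA
P = VI cos φ = 4.6 × 0.07715 × cos(-21.69°) = 329.8 mW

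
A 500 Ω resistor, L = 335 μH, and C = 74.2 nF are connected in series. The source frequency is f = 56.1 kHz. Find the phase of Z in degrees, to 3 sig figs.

9.07°

ω = 2πf = 352500 rad/s
X_L = ωL = 118 Ω
X_C = 1/(ωC) = 38.2 Ω
Net reactance X = X_L − X_C = 79.8 Ω
Z = 500 + j79.8 Ω
|Z| = √(500² + 79.8²) = 506 Ω
∠Z = arctan(79.8/500) = 9.07°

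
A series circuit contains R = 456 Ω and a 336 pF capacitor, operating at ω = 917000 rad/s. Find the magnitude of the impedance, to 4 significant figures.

X_C = 1/(ωC) = 3246 Ω
Z = 456.0 − j3246 Ω
|Z| = √(456.0² + 3246²) = 3277 Ω

3277 Ω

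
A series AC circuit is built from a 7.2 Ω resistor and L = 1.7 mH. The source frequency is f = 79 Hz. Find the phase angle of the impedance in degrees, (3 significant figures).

6.68°

ω = 2πf = 496.4 rad/s
X_L = ωL = 0.844 Ω
Z = 7.20 + j0.844 Ω
|Z| = √(7.20² + 0.844²) = 7.25 Ω
∠Z = arctan(0.844/7.20) = 6.68°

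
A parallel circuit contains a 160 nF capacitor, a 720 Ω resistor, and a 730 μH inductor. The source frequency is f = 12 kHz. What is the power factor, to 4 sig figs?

ω = 2πf = 75400 rad/s
X_L = ωL = 55.04 Ω
X_C = 1/(ωC) = 82.89 Ω
Parallel: admittances add. Y = 1/R + 1/(jωL) + jωC
Y = (0.001389 − j0.006105) S
|Y| = 0.006261 S → |Z| = 1/|Y| = 159.7 Ω, ∠Z = −∠Y = 77.18°
cos φ = cos(77.18°) = 0.2218

0.2218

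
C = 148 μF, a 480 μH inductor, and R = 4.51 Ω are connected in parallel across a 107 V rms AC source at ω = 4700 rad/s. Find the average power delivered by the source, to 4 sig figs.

X_L = ωL = 2.256 Ω
X_C = 1/(ωC) = 1.438 Ω
Parallel: admittances add. Y = 1/R + 1/(jωL) + jωC
Y = (0.2217 + j0.2523) S
|Y| = 0.3359 S → |Z| = 1/|Y| = 2.977 Ω, ∠Z = −∠Y = -48.69°
I = V/|Z| = 35.94 A
P = VI cos φ = 107 × 35.94 × cos(-48.69°) = 2.539 kW

2.539 kW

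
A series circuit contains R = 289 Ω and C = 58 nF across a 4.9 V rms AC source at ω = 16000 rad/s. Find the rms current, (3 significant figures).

4.39 mA

X_C = 1/(ωC) = 1080 Ω
Z = 289 − j1080 Ω
|Z| = √(289² + 1080²) = 1120 Ω
I = V/|Z| = 4.9/1120 = 4.39 mA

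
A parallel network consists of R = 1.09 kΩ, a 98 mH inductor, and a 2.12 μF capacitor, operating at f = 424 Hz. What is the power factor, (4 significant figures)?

ω = 2πf = 2664 rad/s
X_L = ωL = 261.1 Ω
X_C = 1/(ωC) = 177.1 Ω
Parallel: admittances add. Y = 1/R + 1/(jωL) + jωC
Y = (0.0009174 + j0.001818) S
|Y| = 0.002036 S → |Z| = 1/|Y| = 491.2 Ω, ∠Z = −∠Y = -63.22°
cos φ = cos(-63.22°) = 0.4506

0.4506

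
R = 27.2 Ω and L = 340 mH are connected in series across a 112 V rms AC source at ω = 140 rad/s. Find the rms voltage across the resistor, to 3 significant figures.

55.6 V

X_L = ωL = 47.6 Ω
Z = 27.2 + j47.6 Ω
|Z| = √(27.2² + 47.6²) = 54.8 Ω
I = V/|Z| = 2.04 A
V_R = I·|Z_R| = 2.04 × 27.2 = 55.6 V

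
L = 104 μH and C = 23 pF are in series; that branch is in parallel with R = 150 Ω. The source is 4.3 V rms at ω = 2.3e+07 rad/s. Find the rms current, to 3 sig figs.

29.9 mA

X_L = ωL = 2390 Ω
X_C = 1/(ωC) = 1890 Ω
Branch 1: Z₁ = R = 150 Ω
Branch 2 (series LC): Z₂ = j(X_L − X_C) = j502 Ω
Parallel: Z = Z₁Z₂/(Z₁+Z₂), |Z| = 144 Ω, ∠Z = 16.6°
I = V/|Z| = 4.3/144 = 29.9 mA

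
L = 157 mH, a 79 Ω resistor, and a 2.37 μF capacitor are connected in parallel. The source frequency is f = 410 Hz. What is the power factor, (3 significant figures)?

ω = 2πf = 2576 rad/s
X_L = ωL = 404 Ω
X_C = 1/(ωC) = 164 Ω
Parallel: admittances add. Y = 1/R + 1/(jωL) + jωC
Y = (0.0127 + j0.00363) S
|Y| = 0.0132 S → |Z| = 1/|Y| = 75.9 Ω, ∠Z = −∠Y = -16.0°
cos φ = cos(-16.0°) = 0.961

0.961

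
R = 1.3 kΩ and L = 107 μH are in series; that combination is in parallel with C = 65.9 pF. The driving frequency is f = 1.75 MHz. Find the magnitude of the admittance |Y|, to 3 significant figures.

544 μS

ω = 2πf = 1.1e+07 rad/s
X_L = ωL = 1180 Ω
X_C = 1/(ωC) = 1380 Ω
Branch 1 (R+jX_L): Z₁ = 1300 + j1180 Ω, |Z₁| = 1750 Ω
Branch 2 (−jX_C): Z₂ = −j1380 Ω
Parallel: Z = Z₁Z₂/(Z₁+Z₂), |Z| = 1840 Ω, ∠Z = -39.0°
|Y| = 1/|Z| = 544 μS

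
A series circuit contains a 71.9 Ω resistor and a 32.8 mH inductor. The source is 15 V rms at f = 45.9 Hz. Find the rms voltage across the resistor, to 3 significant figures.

ω = 2πf = 288.4 rad/s
X_L = ωL = 9.46 Ω
Z = 71.9 + j9.46 Ω
|Z| = √(71.9² + 9.46²) = 72.5 Ω
I = V/|Z| = 207 mA
V_R = I·|Z_R| = 0.207 × 71.9 = 14.9 V

14.9 V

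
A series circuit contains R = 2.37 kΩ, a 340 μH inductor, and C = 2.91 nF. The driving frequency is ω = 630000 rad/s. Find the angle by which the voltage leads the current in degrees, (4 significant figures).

X_L = ωL = 214.2 Ω
X_C = 1/(ωC) = 545.5 Ω
Net reactance X = X_L − X_C = -331.3 Ω
Z = 2370 − j331.3 Ω
|Z| = √(2370² + 331.3²) = 2393 Ω
∠Z = arctan(-331.3/2370) = -7.957°

-7.957°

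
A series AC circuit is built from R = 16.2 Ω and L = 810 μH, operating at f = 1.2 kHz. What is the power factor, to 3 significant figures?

0.936

ω = 2πf = 7540 rad/s
X_L = ωL = 6.11 Ω
Z = 16.2 + j6.11 Ω
|Z| = √(16.2² + 6.11²) = 17.3 Ω
∠Z = arctan(6.11/16.2) = 20.7°
cos φ = cos(20.7°) = 0.936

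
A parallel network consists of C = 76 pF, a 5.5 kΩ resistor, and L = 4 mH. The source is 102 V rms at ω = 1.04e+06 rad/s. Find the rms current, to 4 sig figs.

X_L = ωL = 4160 Ω
X_C = 1/(ωC) = 12650 Ω
Parallel: admittances add. Y = 1/R + 1/(jωL) + jωC
Y = (0.0001818 − j0.0001613) S
|Y| = 0.0002431 S → |Z| = 1/|Y| = 4114 Ω, ∠Z = −∠Y = 41.59°
I = V/|Z| = 102/4114 = 24.79 mA

24.79 mA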